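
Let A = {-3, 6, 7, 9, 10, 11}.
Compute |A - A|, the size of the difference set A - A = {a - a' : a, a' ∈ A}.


A - A = {a - a' : a, a' ∈ A}; |A| = 6.
Bounds: 2|A|-1 ≤ |A - A| ≤ |A|² - |A| + 1, i.e. 11 ≤ |A - A| ≤ 31.
Note: 0 ∈ A - A always (from a - a). The set is symmetric: if d ∈ A - A then -d ∈ A - A.
Enumerate nonzero differences d = a - a' with a > a' (then include -d):
Positive differences: {1, 2, 3, 4, 5, 9, 10, 12, 13, 14}
Full difference set: {0} ∪ (positive diffs) ∪ (negative diffs).
|A - A| = 1 + 2·10 = 21 (matches direct enumeration: 21).

|A - A| = 21


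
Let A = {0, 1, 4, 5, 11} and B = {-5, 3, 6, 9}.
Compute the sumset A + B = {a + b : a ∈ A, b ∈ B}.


A + B = {a + b : a ∈ A, b ∈ B}.
Enumerate all |A|·|B| = 5·4 = 20 pairs (a, b) and collect distinct sums.
a = 0: 0+-5=-5, 0+3=3, 0+6=6, 0+9=9
a = 1: 1+-5=-4, 1+3=4, 1+6=7, 1+9=10
a = 4: 4+-5=-1, 4+3=7, 4+6=10, 4+9=13
a = 5: 5+-5=0, 5+3=8, 5+6=11, 5+9=14
a = 11: 11+-5=6, 11+3=14, 11+6=17, 11+9=20
Collecting distinct sums: A + B = {-5, -4, -1, 0, 3, 4, 6, 7, 8, 9, 10, 11, 13, 14, 17, 20}
|A + B| = 16

A + B = {-5, -4, -1, 0, 3, 4, 6, 7, 8, 9, 10, 11, 13, 14, 17, 20}


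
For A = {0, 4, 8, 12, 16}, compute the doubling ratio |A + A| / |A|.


|A| = 5.
Compute A + A by enumerating all 25 pairs.
A + A = {0, 4, 8, 12, 16, 20, 24, 28, 32}, so |A + A| = 9.
K = |A + A| / |A| = 9/5 (already in lowest terms) ≈ 1.8000.
Reference: AP of size 5 gives K = 9/5 ≈ 1.8000; a fully generic set of size 5 gives K ≈ 3.0000.

|A| = 5, |A + A| = 9, K = 9/5.


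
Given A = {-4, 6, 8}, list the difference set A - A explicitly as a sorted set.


A - A = {a - a' : a, a' ∈ A}.
Compute a - a' for each ordered pair (a, a'):
a = -4: -4--4=0, -4-6=-10, -4-8=-12
a = 6: 6--4=10, 6-6=0, 6-8=-2
a = 8: 8--4=12, 8-6=2, 8-8=0
Collecting distinct values (and noting 0 appears from a-a):
A - A = {-12, -10, -2, 0, 2, 10, 12}
|A - A| = 7

A - A = {-12, -10, -2, 0, 2, 10, 12}


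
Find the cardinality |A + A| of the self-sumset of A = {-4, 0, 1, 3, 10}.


A + A = {a + a' : a, a' ∈ A}; |A| = 5.
General bounds: 2|A| - 1 ≤ |A + A| ≤ |A|(|A|+1)/2, i.e. 9 ≤ |A + A| ≤ 15.
Lower bound 2|A|-1 is attained iff A is an arithmetic progression.
Enumerate sums a + a' for a ≤ a' (symmetric, so this suffices):
a = -4: -4+-4=-8, -4+0=-4, -4+1=-3, -4+3=-1, -4+10=6
a = 0: 0+0=0, 0+1=1, 0+3=3, 0+10=10
a = 1: 1+1=2, 1+3=4, 1+10=11
a = 3: 3+3=6, 3+10=13
a = 10: 10+10=20
Distinct sums: {-8, -4, -3, -1, 0, 1, 2, 3, 4, 6, 10, 11, 13, 20}
|A + A| = 14

|A + A| = 14


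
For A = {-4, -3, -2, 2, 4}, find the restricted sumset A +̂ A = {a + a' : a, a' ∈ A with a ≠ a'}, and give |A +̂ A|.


Restricted sumset: A +̂ A = {a + a' : a ∈ A, a' ∈ A, a ≠ a'}.
Equivalently, take A + A and drop any sum 2a that is achievable ONLY as a + a for a ∈ A (i.e. sums representable only with equal summands).
Enumerate pairs (a, a') with a < a' (symmetric, so each unordered pair gives one sum; this covers all a ≠ a'):
  -4 + -3 = -7
  -4 + -2 = -6
  -4 + 2 = -2
  -4 + 4 = 0
  -3 + -2 = -5
  -3 + 2 = -1
  -3 + 4 = 1
  -2 + 2 = 0
  -2 + 4 = 2
  2 + 4 = 6
Collected distinct sums: {-7, -6, -5, -2, -1, 0, 1, 2, 6}
|A +̂ A| = 9
(Reference bound: |A +̂ A| ≥ 2|A| - 3 for |A| ≥ 2, with |A| = 5 giving ≥ 7.)

|A +̂ A| = 9


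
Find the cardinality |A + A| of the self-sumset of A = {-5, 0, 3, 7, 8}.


A + A = {a + a' : a, a' ∈ A}; |A| = 5.
General bounds: 2|A| - 1 ≤ |A + A| ≤ |A|(|A|+1)/2, i.e. 9 ≤ |A + A| ≤ 15.
Lower bound 2|A|-1 is attained iff A is an arithmetic progression.
Enumerate sums a + a' for a ≤ a' (symmetric, so this suffices):
a = -5: -5+-5=-10, -5+0=-5, -5+3=-2, -5+7=2, -5+8=3
a = 0: 0+0=0, 0+3=3, 0+7=7, 0+8=8
a = 3: 3+3=6, 3+7=10, 3+8=11
a = 7: 7+7=14, 7+8=15
a = 8: 8+8=16
Distinct sums: {-10, -5, -2, 0, 2, 3, 6, 7, 8, 10, 11, 14, 15, 16}
|A + A| = 14

|A + A| = 14


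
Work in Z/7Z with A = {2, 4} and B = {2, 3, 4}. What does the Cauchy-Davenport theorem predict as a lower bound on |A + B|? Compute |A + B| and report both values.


Cauchy-Davenport: |A + B| ≥ min(p, |A| + |B| - 1) for A, B nonempty in Z/pZ.
|A| = 2, |B| = 3, p = 7.
CD lower bound = min(7, 2 + 3 - 1) = min(7, 4) = 4.
Compute A + B mod 7 directly:
a = 2: 2+2=4, 2+3=5, 2+4=6
a = 4: 4+2=6, 4+3=0, 4+4=1
A + B = {0, 1, 4, 5, 6}, so |A + B| = 5.
Verify: 5 ≥ 4? Yes ✓.

CD lower bound = 4, actual |A + B| = 5.


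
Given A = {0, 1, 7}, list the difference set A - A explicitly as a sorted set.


A - A = {a - a' : a, a' ∈ A}.
Compute a - a' for each ordered pair (a, a'):
a = 0: 0-0=0, 0-1=-1, 0-7=-7
a = 1: 1-0=1, 1-1=0, 1-7=-6
a = 7: 7-0=7, 7-1=6, 7-7=0
Collecting distinct values (and noting 0 appears from a-a):
A - A = {-7, -6, -1, 0, 1, 6, 7}
|A - A| = 7

A - A = {-7, -6, -1, 0, 1, 6, 7}


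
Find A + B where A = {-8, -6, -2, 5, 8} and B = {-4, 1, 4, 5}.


A + B = {a + b : a ∈ A, b ∈ B}.
Enumerate all |A|·|B| = 5·4 = 20 pairs (a, b) and collect distinct sums.
a = -8: -8+-4=-12, -8+1=-7, -8+4=-4, -8+5=-3
a = -6: -6+-4=-10, -6+1=-5, -6+4=-2, -6+5=-1
a = -2: -2+-4=-6, -2+1=-1, -2+4=2, -2+5=3
a = 5: 5+-4=1, 5+1=6, 5+4=9, 5+5=10
a = 8: 8+-4=4, 8+1=9, 8+4=12, 8+5=13
Collecting distinct sums: A + B = {-12, -10, -7, -6, -5, -4, -3, -2, -1, 1, 2, 3, 4, 6, 9, 10, 12, 13}
|A + B| = 18

A + B = {-12, -10, -7, -6, -5, -4, -3, -2, -1, 1, 2, 3, 4, 6, 9, 10, 12, 13}


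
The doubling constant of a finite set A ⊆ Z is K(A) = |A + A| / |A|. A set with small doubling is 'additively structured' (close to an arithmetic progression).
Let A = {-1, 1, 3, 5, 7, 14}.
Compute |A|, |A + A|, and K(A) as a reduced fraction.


|A| = 6.
Compute A + A by enumerating all 36 pairs.
A + A = {-2, 0, 2, 4, 6, 8, 10, 12, 13, 14, 15, 17, 19, 21, 28}, so |A + A| = 15.
K = |A + A| / |A| = 15/6 = 5/2 ≈ 2.5000.
Reference: AP of size 6 gives K = 11/6 ≈ 1.8333; a fully generic set of size 6 gives K ≈ 3.5000.

|A| = 6, |A + A| = 15, K = 15/6 = 5/2.


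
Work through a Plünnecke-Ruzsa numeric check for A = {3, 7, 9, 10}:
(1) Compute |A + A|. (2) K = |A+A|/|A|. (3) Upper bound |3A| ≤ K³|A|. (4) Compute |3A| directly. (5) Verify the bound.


|A| = 4.
Step 1: Compute A + A by enumerating all 16 pairs.
A + A = {6, 10, 12, 13, 14, 16, 17, 18, 19, 20}, so |A + A| = 10.
Step 2: Doubling constant K = |A + A|/|A| = 10/4 = 10/4 ≈ 2.5000.
Step 3: Plünnecke-Ruzsa gives |3A| ≤ K³·|A| = (2.5000)³ · 4 ≈ 62.5000.
Step 4: Compute 3A = A + A + A directly by enumerating all triples (a,b,c) ∈ A³; |3A| = 17.
Step 5: Check 17 ≤ 62.5000? Yes ✓.

K = 10/4, Plünnecke-Ruzsa bound K³|A| ≈ 62.5000, |3A| = 17, inequality holds.


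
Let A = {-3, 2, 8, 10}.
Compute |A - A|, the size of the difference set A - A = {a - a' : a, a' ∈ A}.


A - A = {a - a' : a, a' ∈ A}; |A| = 4.
Bounds: 2|A|-1 ≤ |A - A| ≤ |A|² - |A| + 1, i.e. 7 ≤ |A - A| ≤ 13.
Note: 0 ∈ A - A always (from a - a). The set is symmetric: if d ∈ A - A then -d ∈ A - A.
Enumerate nonzero differences d = a - a' with a > a' (then include -d):
Positive differences: {2, 5, 6, 8, 11, 13}
Full difference set: {0} ∪ (positive diffs) ∪ (negative diffs).
|A - A| = 1 + 2·6 = 13 (matches direct enumeration: 13).

|A - A| = 13


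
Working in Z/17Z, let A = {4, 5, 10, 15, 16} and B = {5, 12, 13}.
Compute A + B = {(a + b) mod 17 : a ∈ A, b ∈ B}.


Work in Z/17Z: reduce every sum a + b modulo 17.
Enumerate all 15 pairs:
a = 4: 4+5=9, 4+12=16, 4+13=0
a = 5: 5+5=10, 5+12=0, 5+13=1
a = 10: 10+5=15, 10+12=5, 10+13=6
a = 15: 15+5=3, 15+12=10, 15+13=11
a = 16: 16+5=4, 16+12=11, 16+13=12
Distinct residues collected: {0, 1, 3, 4, 5, 6, 9, 10, 11, 12, 15, 16}
|A + B| = 12 (out of 17 total residues).

A + B = {0, 1, 3, 4, 5, 6, 9, 10, 11, 12, 15, 16}


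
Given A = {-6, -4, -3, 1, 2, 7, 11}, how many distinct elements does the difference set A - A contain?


A - A = {a - a' : a, a' ∈ A}; |A| = 7.
Bounds: 2|A|-1 ≤ |A - A| ≤ |A|² - |A| + 1, i.e. 13 ≤ |A - A| ≤ 43.
Note: 0 ∈ A - A always (from a - a). The set is symmetric: if d ∈ A - A then -d ∈ A - A.
Enumerate nonzero differences d = a - a' with a > a' (then include -d):
Positive differences: {1, 2, 3, 4, 5, 6, 7, 8, 9, 10, 11, 13, 14, 15, 17}
Full difference set: {0} ∪ (positive diffs) ∪ (negative diffs).
|A - A| = 1 + 2·15 = 31 (matches direct enumeration: 31).

|A - A| = 31


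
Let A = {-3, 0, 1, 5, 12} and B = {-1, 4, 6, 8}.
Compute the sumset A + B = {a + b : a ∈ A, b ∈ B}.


A + B = {a + b : a ∈ A, b ∈ B}.
Enumerate all |A|·|B| = 5·4 = 20 pairs (a, b) and collect distinct sums.
a = -3: -3+-1=-4, -3+4=1, -3+6=3, -3+8=5
a = 0: 0+-1=-1, 0+4=4, 0+6=6, 0+8=8
a = 1: 1+-1=0, 1+4=5, 1+6=7, 1+8=9
a = 5: 5+-1=4, 5+4=9, 5+6=11, 5+8=13
a = 12: 12+-1=11, 12+4=16, 12+6=18, 12+8=20
Collecting distinct sums: A + B = {-4, -1, 0, 1, 3, 4, 5, 6, 7, 8, 9, 11, 13, 16, 18, 20}
|A + B| = 16

A + B = {-4, -1, 0, 1, 3, 4, 5, 6, 7, 8, 9, 11, 13, 16, 18, 20}


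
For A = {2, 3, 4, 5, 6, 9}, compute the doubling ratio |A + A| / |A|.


|A| = 6.
Compute A + A by enumerating all 36 pairs.
A + A = {4, 5, 6, 7, 8, 9, 10, 11, 12, 13, 14, 15, 18}, so |A + A| = 13.
K = |A + A| / |A| = 13/6 (already in lowest terms) ≈ 2.1667.
Reference: AP of size 6 gives K = 11/6 ≈ 1.8333; a fully generic set of size 6 gives K ≈ 3.5000.

|A| = 6, |A + A| = 13, K = 13/6.


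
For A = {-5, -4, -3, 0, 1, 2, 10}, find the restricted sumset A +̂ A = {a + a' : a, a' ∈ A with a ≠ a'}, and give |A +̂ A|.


Restricted sumset: A +̂ A = {a + a' : a ∈ A, a' ∈ A, a ≠ a'}.
Equivalently, take A + A and drop any sum 2a that is achievable ONLY as a + a for a ∈ A (i.e. sums representable only with equal summands).
Enumerate pairs (a, a') with a < a' (symmetric, so each unordered pair gives one sum; this covers all a ≠ a'):
  -5 + -4 = -9
  -5 + -3 = -8
  -5 + 0 = -5
  -5 + 1 = -4
  -5 + 2 = -3
  -5 + 10 = 5
  -4 + -3 = -7
  -4 + 0 = -4
  -4 + 1 = -3
  -4 + 2 = -2
  -4 + 10 = 6
  -3 + 0 = -3
  -3 + 1 = -2
  -3 + 2 = -1
  -3 + 10 = 7
  0 + 1 = 1
  0 + 2 = 2
  0 + 10 = 10
  1 + 2 = 3
  1 + 10 = 11
  2 + 10 = 12
Collected distinct sums: {-9, -8, -7, -5, -4, -3, -2, -1, 1, 2, 3, 5, 6, 7, 10, 11, 12}
|A +̂ A| = 17
(Reference bound: |A +̂ A| ≥ 2|A| - 3 for |A| ≥ 2, with |A| = 7 giving ≥ 11.)

|A +̂ A| = 17


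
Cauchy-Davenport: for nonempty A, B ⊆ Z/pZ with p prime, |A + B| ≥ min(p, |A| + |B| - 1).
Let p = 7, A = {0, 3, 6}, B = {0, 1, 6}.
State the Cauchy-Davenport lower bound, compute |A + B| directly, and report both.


Cauchy-Davenport: |A + B| ≥ min(p, |A| + |B| - 1) for A, B nonempty in Z/pZ.
|A| = 3, |B| = 3, p = 7.
CD lower bound = min(7, 3 + 3 - 1) = min(7, 5) = 5.
Compute A + B mod 7 directly:
a = 0: 0+0=0, 0+1=1, 0+6=6
a = 3: 3+0=3, 3+1=4, 3+6=2
a = 6: 6+0=6, 6+1=0, 6+6=5
A + B = {0, 1, 2, 3, 4, 5, 6}, so |A + B| = 7.
Verify: 7 ≥ 5? Yes ✓.

CD lower bound = 5, actual |A + B| = 7.


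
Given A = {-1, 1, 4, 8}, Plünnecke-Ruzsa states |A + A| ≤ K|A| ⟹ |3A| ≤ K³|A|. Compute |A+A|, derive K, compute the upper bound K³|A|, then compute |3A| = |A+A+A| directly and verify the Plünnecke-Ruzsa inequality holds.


|A| = 4.
Step 1: Compute A + A by enumerating all 16 pairs.
A + A = {-2, 0, 2, 3, 5, 7, 8, 9, 12, 16}, so |A + A| = 10.
Step 2: Doubling constant K = |A + A|/|A| = 10/4 = 10/4 ≈ 2.5000.
Step 3: Plünnecke-Ruzsa gives |3A| ≤ K³·|A| = (2.5000)³ · 4 ≈ 62.5000.
Step 4: Compute 3A = A + A + A directly by enumerating all triples (a,b,c) ∈ A³; |3A| = 19.
Step 5: Check 19 ≤ 62.5000? Yes ✓.

K = 10/4, Plünnecke-Ruzsa bound K³|A| ≈ 62.5000, |3A| = 19, inequality holds.


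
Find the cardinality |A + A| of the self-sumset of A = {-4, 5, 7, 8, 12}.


A + A = {a + a' : a, a' ∈ A}; |A| = 5.
General bounds: 2|A| - 1 ≤ |A + A| ≤ |A|(|A|+1)/2, i.e. 9 ≤ |A + A| ≤ 15.
Lower bound 2|A|-1 is attained iff A is an arithmetic progression.
Enumerate sums a + a' for a ≤ a' (symmetric, so this suffices):
a = -4: -4+-4=-8, -4+5=1, -4+7=3, -4+8=4, -4+12=8
a = 5: 5+5=10, 5+7=12, 5+8=13, 5+12=17
a = 7: 7+7=14, 7+8=15, 7+12=19
a = 8: 8+8=16, 8+12=20
a = 12: 12+12=24
Distinct sums: {-8, 1, 3, 4, 8, 10, 12, 13, 14, 15, 16, 17, 19, 20, 24}
|A + A| = 15

|A + A| = 15


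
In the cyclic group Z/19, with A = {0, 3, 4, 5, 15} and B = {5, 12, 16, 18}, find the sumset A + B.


Work in Z/19Z: reduce every sum a + b modulo 19.
Enumerate all 20 pairs:
a = 0: 0+5=5, 0+12=12, 0+16=16, 0+18=18
a = 3: 3+5=8, 3+12=15, 3+16=0, 3+18=2
a = 4: 4+5=9, 4+12=16, 4+16=1, 4+18=3
a = 5: 5+5=10, 5+12=17, 5+16=2, 5+18=4
a = 15: 15+5=1, 15+12=8, 15+16=12, 15+18=14
Distinct residues collected: {0, 1, 2, 3, 4, 5, 8, 9, 10, 12, 14, 15, 16, 17, 18}
|A + B| = 15 (out of 19 total residues).

A + B = {0, 1, 2, 3, 4, 5, 8, 9, 10, 12, 14, 15, 16, 17, 18}


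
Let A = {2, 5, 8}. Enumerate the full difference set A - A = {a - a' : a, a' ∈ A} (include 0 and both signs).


A - A = {a - a' : a, a' ∈ A}.
Compute a - a' for each ordered pair (a, a'):
a = 2: 2-2=0, 2-5=-3, 2-8=-6
a = 5: 5-2=3, 5-5=0, 5-8=-3
a = 8: 8-2=6, 8-5=3, 8-8=0
Collecting distinct values (and noting 0 appears from a-a):
A - A = {-6, -3, 0, 3, 6}
|A - A| = 5

A - A = {-6, -3, 0, 3, 6}


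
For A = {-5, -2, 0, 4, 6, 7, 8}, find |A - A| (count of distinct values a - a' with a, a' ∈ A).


A - A = {a - a' : a, a' ∈ A}; |A| = 7.
Bounds: 2|A|-1 ≤ |A - A| ≤ |A|² - |A| + 1, i.e. 13 ≤ |A - A| ≤ 43.
Note: 0 ∈ A - A always (from a - a). The set is symmetric: if d ∈ A - A then -d ∈ A - A.
Enumerate nonzero differences d = a - a' with a > a' (then include -d):
Positive differences: {1, 2, 3, 4, 5, 6, 7, 8, 9, 10, 11, 12, 13}
Full difference set: {0} ∪ (positive diffs) ∪ (negative diffs).
|A - A| = 1 + 2·13 = 27 (matches direct enumeration: 27).

|A - A| = 27


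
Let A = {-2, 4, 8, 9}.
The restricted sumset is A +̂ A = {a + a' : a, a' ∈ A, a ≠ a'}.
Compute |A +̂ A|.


Restricted sumset: A +̂ A = {a + a' : a ∈ A, a' ∈ A, a ≠ a'}.
Equivalently, take A + A and drop any sum 2a that is achievable ONLY as a + a for a ∈ A (i.e. sums representable only with equal summands).
Enumerate pairs (a, a') with a < a' (symmetric, so each unordered pair gives one sum; this covers all a ≠ a'):
  -2 + 4 = 2
  -2 + 8 = 6
  -2 + 9 = 7
  4 + 8 = 12
  4 + 9 = 13
  8 + 9 = 17
Collected distinct sums: {2, 6, 7, 12, 13, 17}
|A +̂ A| = 6
(Reference bound: |A +̂ A| ≥ 2|A| - 3 for |A| ≥ 2, with |A| = 4 giving ≥ 5.)

|A +̂ A| = 6


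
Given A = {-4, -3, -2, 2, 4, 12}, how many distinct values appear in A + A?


A + A = {a + a' : a, a' ∈ A}; |A| = 6.
General bounds: 2|A| - 1 ≤ |A + A| ≤ |A|(|A|+1)/2, i.e. 11 ≤ |A + A| ≤ 21.
Lower bound 2|A|-1 is attained iff A is an arithmetic progression.
Enumerate sums a + a' for a ≤ a' (symmetric, so this suffices):
a = -4: -4+-4=-8, -4+-3=-7, -4+-2=-6, -4+2=-2, -4+4=0, -4+12=8
a = -3: -3+-3=-6, -3+-2=-5, -3+2=-1, -3+4=1, -3+12=9
a = -2: -2+-2=-4, -2+2=0, -2+4=2, -2+12=10
a = 2: 2+2=4, 2+4=6, 2+12=14
a = 4: 4+4=8, 4+12=16
a = 12: 12+12=24
Distinct sums: {-8, -7, -6, -5, -4, -2, -1, 0, 1, 2, 4, 6, 8, 9, 10, 14, 16, 24}
|A + A| = 18

|A + A| = 18


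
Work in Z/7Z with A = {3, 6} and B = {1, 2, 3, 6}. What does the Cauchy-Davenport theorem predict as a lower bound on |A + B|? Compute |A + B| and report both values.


Cauchy-Davenport: |A + B| ≥ min(p, |A| + |B| - 1) for A, B nonempty in Z/pZ.
|A| = 2, |B| = 4, p = 7.
CD lower bound = min(7, 2 + 4 - 1) = min(7, 5) = 5.
Compute A + B mod 7 directly:
a = 3: 3+1=4, 3+2=5, 3+3=6, 3+6=2
a = 6: 6+1=0, 6+2=1, 6+3=2, 6+6=5
A + B = {0, 1, 2, 4, 5, 6}, so |A + B| = 6.
Verify: 6 ≥ 5? Yes ✓.

CD lower bound = 5, actual |A + B| = 6.


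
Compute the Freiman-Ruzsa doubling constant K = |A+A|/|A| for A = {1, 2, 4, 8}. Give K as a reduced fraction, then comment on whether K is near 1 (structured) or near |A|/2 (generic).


|A| = 4.
Compute A + A by enumerating all 16 pairs.
A + A = {2, 3, 4, 5, 6, 8, 9, 10, 12, 16}, so |A + A| = 10.
K = |A + A| / |A| = 10/4 = 5/2 ≈ 2.5000.
Reference: AP of size 4 gives K = 7/4 ≈ 1.7500; a fully generic set of size 4 gives K ≈ 2.5000.

|A| = 4, |A + A| = 10, K = 10/4 = 5/2.


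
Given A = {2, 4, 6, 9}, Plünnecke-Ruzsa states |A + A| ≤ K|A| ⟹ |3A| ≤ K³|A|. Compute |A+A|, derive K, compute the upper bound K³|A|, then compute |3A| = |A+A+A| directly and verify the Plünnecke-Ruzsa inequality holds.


|A| = 4.
Step 1: Compute A + A by enumerating all 16 pairs.
A + A = {4, 6, 8, 10, 11, 12, 13, 15, 18}, so |A + A| = 9.
Step 2: Doubling constant K = |A + A|/|A| = 9/4 = 9/4 ≈ 2.2500.
Step 3: Plünnecke-Ruzsa gives |3A| ≤ K³·|A| = (2.2500)³ · 4 ≈ 45.5625.
Step 4: Compute 3A = A + A + A directly by enumerating all triples (a,b,c) ∈ A³; |3A| = 16.
Step 5: Check 16 ≤ 45.5625? Yes ✓.

K = 9/4, Plünnecke-Ruzsa bound K³|A| ≈ 45.5625, |3A| = 16, inequality holds.


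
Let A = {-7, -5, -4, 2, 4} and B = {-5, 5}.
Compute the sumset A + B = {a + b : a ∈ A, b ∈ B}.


A + B = {a + b : a ∈ A, b ∈ B}.
Enumerate all |A|·|B| = 5·2 = 10 pairs (a, b) and collect distinct sums.
a = -7: -7+-5=-12, -7+5=-2
a = -5: -5+-5=-10, -5+5=0
a = -4: -4+-5=-9, -4+5=1
a = 2: 2+-5=-3, 2+5=7
a = 4: 4+-5=-1, 4+5=9
Collecting distinct sums: A + B = {-12, -10, -9, -3, -2, -1, 0, 1, 7, 9}
|A + B| = 10

A + B = {-12, -10, -9, -3, -2, -1, 0, 1, 7, 9}


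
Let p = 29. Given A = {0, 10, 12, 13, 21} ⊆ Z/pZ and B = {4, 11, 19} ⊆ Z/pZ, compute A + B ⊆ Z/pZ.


Work in Z/29Z: reduce every sum a + b modulo 29.
Enumerate all 15 pairs:
a = 0: 0+4=4, 0+11=11, 0+19=19
a = 10: 10+4=14, 10+11=21, 10+19=0
a = 12: 12+4=16, 12+11=23, 12+19=2
a = 13: 13+4=17, 13+11=24, 13+19=3
a = 21: 21+4=25, 21+11=3, 21+19=11
Distinct residues collected: {0, 2, 3, 4, 11, 14, 16, 17, 19, 21, 23, 24, 25}
|A + B| = 13 (out of 29 total residues).

A + B = {0, 2, 3, 4, 11, 14, 16, 17, 19, 21, 23, 24, 25}


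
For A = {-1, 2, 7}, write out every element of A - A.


A - A = {a - a' : a, a' ∈ A}.
Compute a - a' for each ordered pair (a, a'):
a = -1: -1--1=0, -1-2=-3, -1-7=-8
a = 2: 2--1=3, 2-2=0, 2-7=-5
a = 7: 7--1=8, 7-2=5, 7-7=0
Collecting distinct values (and noting 0 appears from a-a):
A - A = {-8, -5, -3, 0, 3, 5, 8}
|A - A| = 7

A - A = {-8, -5, -3, 0, 3, 5, 8}


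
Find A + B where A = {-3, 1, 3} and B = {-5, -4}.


A + B = {a + b : a ∈ A, b ∈ B}.
Enumerate all |A|·|B| = 3·2 = 6 pairs (a, b) and collect distinct sums.
a = -3: -3+-5=-8, -3+-4=-7
a = 1: 1+-5=-4, 1+-4=-3
a = 3: 3+-5=-2, 3+-4=-1
Collecting distinct sums: A + B = {-8, -7, -4, -3, -2, -1}
|A + B| = 6

A + B = {-8, -7, -4, -3, -2, -1}


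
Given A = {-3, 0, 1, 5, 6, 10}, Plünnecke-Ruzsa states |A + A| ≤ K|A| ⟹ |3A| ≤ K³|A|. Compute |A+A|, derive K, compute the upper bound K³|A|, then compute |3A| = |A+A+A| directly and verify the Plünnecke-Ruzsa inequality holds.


|A| = 6.
Step 1: Compute A + A by enumerating all 36 pairs.
A + A = {-6, -3, -2, 0, 1, 2, 3, 5, 6, 7, 10, 11, 12, 15, 16, 20}, so |A + A| = 16.
Step 2: Doubling constant K = |A + A|/|A| = 16/6 = 16/6 ≈ 2.6667.
Step 3: Plünnecke-Ruzsa gives |3A| ≤ K³·|A| = (2.6667)³ · 6 ≈ 113.7778.
Step 4: Compute 3A = A + A + A directly by enumerating all triples (a,b,c) ∈ A³; |3A| = 30.
Step 5: Check 30 ≤ 113.7778? Yes ✓.

K = 16/6, Plünnecke-Ruzsa bound K³|A| ≈ 113.7778, |3A| = 30, inequality holds.


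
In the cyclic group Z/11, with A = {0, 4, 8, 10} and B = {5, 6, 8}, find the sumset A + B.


Work in Z/11Z: reduce every sum a + b modulo 11.
Enumerate all 12 pairs:
a = 0: 0+5=5, 0+6=6, 0+8=8
a = 4: 4+5=9, 4+6=10, 4+8=1
a = 8: 8+5=2, 8+6=3, 8+8=5
a = 10: 10+5=4, 10+6=5, 10+8=7
Distinct residues collected: {1, 2, 3, 4, 5, 6, 7, 8, 9, 10}
|A + B| = 10 (out of 11 total residues).

A + B = {1, 2, 3, 4, 5, 6, 7, 8, 9, 10}


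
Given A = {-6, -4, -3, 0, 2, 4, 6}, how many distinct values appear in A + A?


A + A = {a + a' : a, a' ∈ A}; |A| = 7.
General bounds: 2|A| - 1 ≤ |A + A| ≤ |A|(|A|+1)/2, i.e. 13 ≤ |A + A| ≤ 28.
Lower bound 2|A|-1 is attained iff A is an arithmetic progression.
Enumerate sums a + a' for a ≤ a' (symmetric, so this suffices):
a = -6: -6+-6=-12, -6+-4=-10, -6+-3=-9, -6+0=-6, -6+2=-4, -6+4=-2, -6+6=0
a = -4: -4+-4=-8, -4+-3=-7, -4+0=-4, -4+2=-2, -4+4=0, -4+6=2
a = -3: -3+-3=-6, -3+0=-3, -3+2=-1, -3+4=1, -3+6=3
a = 0: 0+0=0, 0+2=2, 0+4=4, 0+6=6
a = 2: 2+2=4, 2+4=6, 2+6=8
a = 4: 4+4=8, 4+6=10
a = 6: 6+6=12
Distinct sums: {-12, -10, -9, -8, -7, -6, -4, -3, -2, -1, 0, 1, 2, 3, 4, 6, 8, 10, 12}
|A + A| = 19

|A + A| = 19


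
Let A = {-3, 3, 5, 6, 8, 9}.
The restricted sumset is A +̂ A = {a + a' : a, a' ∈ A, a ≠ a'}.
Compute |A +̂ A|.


Restricted sumset: A +̂ A = {a + a' : a ∈ A, a' ∈ A, a ≠ a'}.
Equivalently, take A + A and drop any sum 2a that is achievable ONLY as a + a for a ∈ A (i.e. sums representable only with equal summands).
Enumerate pairs (a, a') with a < a' (symmetric, so each unordered pair gives one sum; this covers all a ≠ a'):
  -3 + 3 = 0
  -3 + 5 = 2
  -3 + 6 = 3
  -3 + 8 = 5
  -3 + 9 = 6
  3 + 5 = 8
  3 + 6 = 9
  3 + 8 = 11
  3 + 9 = 12
  5 + 6 = 11
  5 + 8 = 13
  5 + 9 = 14
  6 + 8 = 14
  6 + 9 = 15
  8 + 9 = 17
Collected distinct sums: {0, 2, 3, 5, 6, 8, 9, 11, 12, 13, 14, 15, 17}
|A +̂ A| = 13
(Reference bound: |A +̂ A| ≥ 2|A| - 3 for |A| ≥ 2, with |A| = 6 giving ≥ 9.)

|A +̂ A| = 13


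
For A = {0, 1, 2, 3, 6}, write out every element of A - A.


A - A = {a - a' : a, a' ∈ A}.
Compute a - a' for each ordered pair (a, a'):
a = 0: 0-0=0, 0-1=-1, 0-2=-2, 0-3=-3, 0-6=-6
a = 1: 1-0=1, 1-1=0, 1-2=-1, 1-3=-2, 1-6=-5
a = 2: 2-0=2, 2-1=1, 2-2=0, 2-3=-1, 2-6=-4
a = 3: 3-0=3, 3-1=2, 3-2=1, 3-3=0, 3-6=-3
a = 6: 6-0=6, 6-1=5, 6-2=4, 6-3=3, 6-6=0
Collecting distinct values (and noting 0 appears from a-a):
A - A = {-6, -5, -4, -3, -2, -1, 0, 1, 2, 3, 4, 5, 6}
|A - A| = 13

A - A = {-6, -5, -4, -3, -2, -1, 0, 1, 2, 3, 4, 5, 6}


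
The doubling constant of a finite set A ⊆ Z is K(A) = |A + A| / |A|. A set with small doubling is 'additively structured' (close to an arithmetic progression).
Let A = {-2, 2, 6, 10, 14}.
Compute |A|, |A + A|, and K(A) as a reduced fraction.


|A| = 5.
Compute A + A by enumerating all 25 pairs.
A + A = {-4, 0, 4, 8, 12, 16, 20, 24, 28}, so |A + A| = 9.
K = |A + A| / |A| = 9/5 (already in lowest terms) ≈ 1.8000.
Reference: AP of size 5 gives K = 9/5 ≈ 1.8000; a fully generic set of size 5 gives K ≈ 3.0000.

|A| = 5, |A + A| = 9, K = 9/5.


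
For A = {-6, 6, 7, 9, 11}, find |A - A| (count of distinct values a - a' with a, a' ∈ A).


A - A = {a - a' : a, a' ∈ A}; |A| = 5.
Bounds: 2|A|-1 ≤ |A - A| ≤ |A|² - |A| + 1, i.e. 9 ≤ |A - A| ≤ 21.
Note: 0 ∈ A - A always (from a - a). The set is symmetric: if d ∈ A - A then -d ∈ A - A.
Enumerate nonzero differences d = a - a' with a > a' (then include -d):
Positive differences: {1, 2, 3, 4, 5, 12, 13, 15, 17}
Full difference set: {0} ∪ (positive diffs) ∪ (negative diffs).
|A - A| = 1 + 2·9 = 19 (matches direct enumeration: 19).

|A - A| = 19


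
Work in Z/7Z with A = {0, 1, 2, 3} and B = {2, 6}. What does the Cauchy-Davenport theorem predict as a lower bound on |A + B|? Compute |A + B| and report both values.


Cauchy-Davenport: |A + B| ≥ min(p, |A| + |B| - 1) for A, B nonempty in Z/pZ.
|A| = 4, |B| = 2, p = 7.
CD lower bound = min(7, 4 + 2 - 1) = min(7, 5) = 5.
Compute A + B mod 7 directly:
a = 0: 0+2=2, 0+6=6
a = 1: 1+2=3, 1+6=0
a = 2: 2+2=4, 2+6=1
a = 3: 3+2=5, 3+6=2
A + B = {0, 1, 2, 3, 4, 5, 6}, so |A + B| = 7.
Verify: 7 ≥ 5? Yes ✓.

CD lower bound = 5, actual |A + B| = 7.


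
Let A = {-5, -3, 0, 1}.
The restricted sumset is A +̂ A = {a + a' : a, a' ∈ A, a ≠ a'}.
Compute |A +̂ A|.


Restricted sumset: A +̂ A = {a + a' : a ∈ A, a' ∈ A, a ≠ a'}.
Equivalently, take A + A and drop any sum 2a that is achievable ONLY as a + a for a ∈ A (i.e. sums representable only with equal summands).
Enumerate pairs (a, a') with a < a' (symmetric, so each unordered pair gives one sum; this covers all a ≠ a'):
  -5 + -3 = -8
  -5 + 0 = -5
  -5 + 1 = -4
  -3 + 0 = -3
  -3 + 1 = -2
  0 + 1 = 1
Collected distinct sums: {-8, -5, -4, -3, -2, 1}
|A +̂ A| = 6
(Reference bound: |A +̂ A| ≥ 2|A| - 3 for |A| ≥ 2, with |A| = 4 giving ≥ 5.)

|A +̂ A| = 6


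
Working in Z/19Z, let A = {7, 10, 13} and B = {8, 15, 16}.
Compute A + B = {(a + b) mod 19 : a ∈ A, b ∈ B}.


Work in Z/19Z: reduce every sum a + b modulo 19.
Enumerate all 9 pairs:
a = 7: 7+8=15, 7+15=3, 7+16=4
a = 10: 10+8=18, 10+15=6, 10+16=7
a = 13: 13+8=2, 13+15=9, 13+16=10
Distinct residues collected: {2, 3, 4, 6, 7, 9, 10, 15, 18}
|A + B| = 9 (out of 19 total residues).

A + B = {2, 3, 4, 6, 7, 9, 10, 15, 18}


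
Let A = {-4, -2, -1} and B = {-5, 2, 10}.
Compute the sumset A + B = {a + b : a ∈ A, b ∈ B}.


A + B = {a + b : a ∈ A, b ∈ B}.
Enumerate all |A|·|B| = 3·3 = 9 pairs (a, b) and collect distinct sums.
a = -4: -4+-5=-9, -4+2=-2, -4+10=6
a = -2: -2+-5=-7, -2+2=0, -2+10=8
a = -1: -1+-5=-6, -1+2=1, -1+10=9
Collecting distinct sums: A + B = {-9, -7, -6, -2, 0, 1, 6, 8, 9}
|A + B| = 9

A + B = {-9, -7, -6, -2, 0, 1, 6, 8, 9}


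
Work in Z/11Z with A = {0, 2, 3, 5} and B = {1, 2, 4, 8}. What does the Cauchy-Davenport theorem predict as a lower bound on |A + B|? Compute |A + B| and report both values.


Cauchy-Davenport: |A + B| ≥ min(p, |A| + |B| - 1) for A, B nonempty in Z/pZ.
|A| = 4, |B| = 4, p = 11.
CD lower bound = min(11, 4 + 4 - 1) = min(11, 7) = 7.
Compute A + B mod 11 directly:
a = 0: 0+1=1, 0+2=2, 0+4=4, 0+8=8
a = 2: 2+1=3, 2+2=4, 2+4=6, 2+8=10
a = 3: 3+1=4, 3+2=5, 3+4=7, 3+8=0
a = 5: 5+1=6, 5+2=7, 5+4=9, 5+8=2
A + B = {0, 1, 2, 3, 4, 5, 6, 7, 8, 9, 10}, so |A + B| = 11.
Verify: 11 ≥ 7? Yes ✓.

CD lower bound = 7, actual |A + B| = 11.


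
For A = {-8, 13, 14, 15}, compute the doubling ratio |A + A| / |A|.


|A| = 4.
Compute A + A by enumerating all 16 pairs.
A + A = {-16, 5, 6, 7, 26, 27, 28, 29, 30}, so |A + A| = 9.
K = |A + A| / |A| = 9/4 (already in lowest terms) ≈ 2.2500.
Reference: AP of size 4 gives K = 7/4 ≈ 1.7500; a fully generic set of size 4 gives K ≈ 2.5000.

|A| = 4, |A + A| = 9, K = 9/4.


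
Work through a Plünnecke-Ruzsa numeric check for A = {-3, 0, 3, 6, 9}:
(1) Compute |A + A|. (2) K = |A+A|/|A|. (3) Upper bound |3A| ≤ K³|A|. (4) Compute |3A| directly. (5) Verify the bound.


|A| = 5.
Step 1: Compute A + A by enumerating all 25 pairs.
A + A = {-6, -3, 0, 3, 6, 9, 12, 15, 18}, so |A + A| = 9.
Step 2: Doubling constant K = |A + A|/|A| = 9/5 = 9/5 ≈ 1.8000.
Step 3: Plünnecke-Ruzsa gives |3A| ≤ K³·|A| = (1.8000)³ · 5 ≈ 29.1600.
Step 4: Compute 3A = A + A + A directly by enumerating all triples (a,b,c) ∈ A³; |3A| = 13.
Step 5: Check 13 ≤ 29.1600? Yes ✓.

K = 9/5, Plünnecke-Ruzsa bound K³|A| ≈ 29.1600, |3A| = 13, inequality holds.


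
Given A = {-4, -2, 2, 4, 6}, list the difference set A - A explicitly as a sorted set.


A - A = {a - a' : a, a' ∈ A}.
Compute a - a' for each ordered pair (a, a'):
a = -4: -4--4=0, -4--2=-2, -4-2=-6, -4-4=-8, -4-6=-10
a = -2: -2--4=2, -2--2=0, -2-2=-4, -2-4=-6, -2-6=-8
a = 2: 2--4=6, 2--2=4, 2-2=0, 2-4=-2, 2-6=-4
a = 4: 4--4=8, 4--2=6, 4-2=2, 4-4=0, 4-6=-2
a = 6: 6--4=10, 6--2=8, 6-2=4, 6-4=2, 6-6=0
Collecting distinct values (and noting 0 appears from a-a):
A - A = {-10, -8, -6, -4, -2, 0, 2, 4, 6, 8, 10}
|A - A| = 11

A - A = {-10, -8, -6, -4, -2, 0, 2, 4, 6, 8, 10}


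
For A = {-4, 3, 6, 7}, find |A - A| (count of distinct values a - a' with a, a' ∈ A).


A - A = {a - a' : a, a' ∈ A}; |A| = 4.
Bounds: 2|A|-1 ≤ |A - A| ≤ |A|² - |A| + 1, i.e. 7 ≤ |A - A| ≤ 13.
Note: 0 ∈ A - A always (from a - a). The set is symmetric: if d ∈ A - A then -d ∈ A - A.
Enumerate nonzero differences d = a - a' with a > a' (then include -d):
Positive differences: {1, 3, 4, 7, 10, 11}
Full difference set: {0} ∪ (positive diffs) ∪ (negative diffs).
|A - A| = 1 + 2·6 = 13 (matches direct enumeration: 13).

|A - A| = 13


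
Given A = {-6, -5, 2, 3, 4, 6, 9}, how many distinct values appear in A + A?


A + A = {a + a' : a, a' ∈ A}; |A| = 7.
General bounds: 2|A| - 1 ≤ |A + A| ≤ |A|(|A|+1)/2, i.e. 13 ≤ |A + A| ≤ 28.
Lower bound 2|A|-1 is attained iff A is an arithmetic progression.
Enumerate sums a + a' for a ≤ a' (symmetric, so this suffices):
a = -6: -6+-6=-12, -6+-5=-11, -6+2=-4, -6+3=-3, -6+4=-2, -6+6=0, -6+9=3
a = -5: -5+-5=-10, -5+2=-3, -5+3=-2, -5+4=-1, -5+6=1, -5+9=4
a = 2: 2+2=4, 2+3=5, 2+4=6, 2+6=8, 2+9=11
a = 3: 3+3=6, 3+4=7, 3+6=9, 3+9=12
a = 4: 4+4=8, 4+6=10, 4+9=13
a = 6: 6+6=12, 6+9=15
a = 9: 9+9=18
Distinct sums: {-12, -11, -10, -4, -3, -2, -1, 0, 1, 3, 4, 5, 6, 7, 8, 9, 10, 11, 12, 13, 15, 18}
|A + A| = 22

|A + A| = 22


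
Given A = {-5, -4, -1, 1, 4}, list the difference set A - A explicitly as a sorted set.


A - A = {a - a' : a, a' ∈ A}.
Compute a - a' for each ordered pair (a, a'):
a = -5: -5--5=0, -5--4=-1, -5--1=-4, -5-1=-6, -5-4=-9
a = -4: -4--5=1, -4--4=0, -4--1=-3, -4-1=-5, -4-4=-8
a = -1: -1--5=4, -1--4=3, -1--1=0, -1-1=-2, -1-4=-5
a = 1: 1--5=6, 1--4=5, 1--1=2, 1-1=0, 1-4=-3
a = 4: 4--5=9, 4--4=8, 4--1=5, 4-1=3, 4-4=0
Collecting distinct values (and noting 0 appears from a-a):
A - A = {-9, -8, -6, -5, -4, -3, -2, -1, 0, 1, 2, 3, 4, 5, 6, 8, 9}
|A - A| = 17

A - A = {-9, -8, -6, -5, -4, -3, -2, -1, 0, 1, 2, 3, 4, 5, 6, 8, 9}


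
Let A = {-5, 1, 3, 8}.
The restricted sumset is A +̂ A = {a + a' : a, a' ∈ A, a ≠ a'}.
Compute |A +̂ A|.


Restricted sumset: A +̂ A = {a + a' : a ∈ A, a' ∈ A, a ≠ a'}.
Equivalently, take A + A and drop any sum 2a that is achievable ONLY as a + a for a ∈ A (i.e. sums representable only with equal summands).
Enumerate pairs (a, a') with a < a' (symmetric, so each unordered pair gives one sum; this covers all a ≠ a'):
  -5 + 1 = -4
  -5 + 3 = -2
  -5 + 8 = 3
  1 + 3 = 4
  1 + 8 = 9
  3 + 8 = 11
Collected distinct sums: {-4, -2, 3, 4, 9, 11}
|A +̂ A| = 6
(Reference bound: |A +̂ A| ≥ 2|A| - 3 for |A| ≥ 2, with |A| = 4 giving ≥ 5.)

|A +̂ A| = 6


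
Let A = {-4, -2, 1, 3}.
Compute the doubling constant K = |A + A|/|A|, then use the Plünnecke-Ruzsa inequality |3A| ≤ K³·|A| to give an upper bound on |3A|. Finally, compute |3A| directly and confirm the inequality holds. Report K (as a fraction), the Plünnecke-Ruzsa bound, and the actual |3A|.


|A| = 4.
Step 1: Compute A + A by enumerating all 16 pairs.
A + A = {-8, -6, -4, -3, -1, 1, 2, 4, 6}, so |A + A| = 9.
Step 2: Doubling constant K = |A + A|/|A| = 9/4 = 9/4 ≈ 2.2500.
Step 3: Plünnecke-Ruzsa gives |3A| ≤ K³·|A| = (2.2500)³ · 4 ≈ 45.5625.
Step 4: Compute 3A = A + A + A directly by enumerating all triples (a,b,c) ∈ A³; |3A| = 16.
Step 5: Check 16 ≤ 45.5625? Yes ✓.

K = 9/4, Plünnecke-Ruzsa bound K³|A| ≈ 45.5625, |3A| = 16, inequality holds.


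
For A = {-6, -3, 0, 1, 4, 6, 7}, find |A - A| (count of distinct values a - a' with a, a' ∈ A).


A - A = {a - a' : a, a' ∈ A}; |A| = 7.
Bounds: 2|A|-1 ≤ |A - A| ≤ |A|² - |A| + 1, i.e. 13 ≤ |A - A| ≤ 43.
Note: 0 ∈ A - A always (from a - a). The set is symmetric: if d ∈ A - A then -d ∈ A - A.
Enumerate nonzero differences d = a - a' with a > a' (then include -d):
Positive differences: {1, 2, 3, 4, 5, 6, 7, 9, 10, 12, 13}
Full difference set: {0} ∪ (positive diffs) ∪ (negative diffs).
|A - A| = 1 + 2·11 = 23 (matches direct enumeration: 23).

|A - A| = 23


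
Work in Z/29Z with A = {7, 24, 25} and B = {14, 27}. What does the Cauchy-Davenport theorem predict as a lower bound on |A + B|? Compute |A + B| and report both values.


Cauchy-Davenport: |A + B| ≥ min(p, |A| + |B| - 1) for A, B nonempty in Z/pZ.
|A| = 3, |B| = 2, p = 29.
CD lower bound = min(29, 3 + 2 - 1) = min(29, 4) = 4.
Compute A + B mod 29 directly:
a = 7: 7+14=21, 7+27=5
a = 24: 24+14=9, 24+27=22
a = 25: 25+14=10, 25+27=23
A + B = {5, 9, 10, 21, 22, 23}, so |A + B| = 6.
Verify: 6 ≥ 4? Yes ✓.

CD lower bound = 4, actual |A + B| = 6.


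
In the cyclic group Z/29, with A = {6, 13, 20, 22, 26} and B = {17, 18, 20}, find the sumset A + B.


Work in Z/29Z: reduce every sum a + b modulo 29.
Enumerate all 15 pairs:
a = 6: 6+17=23, 6+18=24, 6+20=26
a = 13: 13+17=1, 13+18=2, 13+20=4
a = 20: 20+17=8, 20+18=9, 20+20=11
a = 22: 22+17=10, 22+18=11, 22+20=13
a = 26: 26+17=14, 26+18=15, 26+20=17
Distinct residues collected: {1, 2, 4, 8, 9, 10, 11, 13, 14, 15, 17, 23, 24, 26}
|A + B| = 14 (out of 29 total residues).

A + B = {1, 2, 4, 8, 9, 10, 11, 13, 14, 15, 17, 23, 24, 26}


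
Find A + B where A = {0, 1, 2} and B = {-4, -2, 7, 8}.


A + B = {a + b : a ∈ A, b ∈ B}.
Enumerate all |A|·|B| = 3·4 = 12 pairs (a, b) and collect distinct sums.
a = 0: 0+-4=-4, 0+-2=-2, 0+7=7, 0+8=8
a = 1: 1+-4=-3, 1+-2=-1, 1+7=8, 1+8=9
a = 2: 2+-4=-2, 2+-2=0, 2+7=9, 2+8=10
Collecting distinct sums: A + B = {-4, -3, -2, -1, 0, 7, 8, 9, 10}
|A + B| = 9

A + B = {-4, -3, -2, -1, 0, 7, 8, 9, 10}


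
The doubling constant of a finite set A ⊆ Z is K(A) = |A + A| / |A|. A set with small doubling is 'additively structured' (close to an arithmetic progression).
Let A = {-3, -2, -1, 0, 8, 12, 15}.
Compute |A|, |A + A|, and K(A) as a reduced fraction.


|A| = 7.
Compute A + A by enumerating all 49 pairs.
A + A = {-6, -5, -4, -3, -2, -1, 0, 5, 6, 7, 8, 9, 10, 11, 12, 13, 14, 15, 16, 20, 23, 24, 27, 30}, so |A + A| = 24.
K = |A + A| / |A| = 24/7 (already in lowest terms) ≈ 3.4286.
Reference: AP of size 7 gives K = 13/7 ≈ 1.8571; a fully generic set of size 7 gives K ≈ 4.0000.

|A| = 7, |A + A| = 24, K = 24/7.


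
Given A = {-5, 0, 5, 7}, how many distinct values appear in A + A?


A + A = {a + a' : a, a' ∈ A}; |A| = 4.
General bounds: 2|A| - 1 ≤ |A + A| ≤ |A|(|A|+1)/2, i.e. 7 ≤ |A + A| ≤ 10.
Lower bound 2|A|-1 is attained iff A is an arithmetic progression.
Enumerate sums a + a' for a ≤ a' (symmetric, so this suffices):
a = -5: -5+-5=-10, -5+0=-5, -5+5=0, -5+7=2
a = 0: 0+0=0, 0+5=5, 0+7=7
a = 5: 5+5=10, 5+7=12
a = 7: 7+7=14
Distinct sums: {-10, -5, 0, 2, 5, 7, 10, 12, 14}
|A + A| = 9

|A + A| = 9


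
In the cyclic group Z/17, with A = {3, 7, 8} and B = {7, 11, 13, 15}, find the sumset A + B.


Work in Z/17Z: reduce every sum a + b modulo 17.
Enumerate all 12 pairs:
a = 3: 3+7=10, 3+11=14, 3+13=16, 3+15=1
a = 7: 7+7=14, 7+11=1, 7+13=3, 7+15=5
a = 8: 8+7=15, 8+11=2, 8+13=4, 8+15=6
Distinct residues collected: {1, 2, 3, 4, 5, 6, 10, 14, 15, 16}
|A + B| = 10 (out of 17 total residues).

A + B = {1, 2, 3, 4, 5, 6, 10, 14, 15, 16}


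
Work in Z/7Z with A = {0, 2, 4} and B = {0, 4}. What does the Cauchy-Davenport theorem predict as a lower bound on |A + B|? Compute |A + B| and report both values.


Cauchy-Davenport: |A + B| ≥ min(p, |A| + |B| - 1) for A, B nonempty in Z/pZ.
|A| = 3, |B| = 2, p = 7.
CD lower bound = min(7, 3 + 2 - 1) = min(7, 4) = 4.
Compute A + B mod 7 directly:
a = 0: 0+0=0, 0+4=4
a = 2: 2+0=2, 2+4=6
a = 4: 4+0=4, 4+4=1
A + B = {0, 1, 2, 4, 6}, so |A + B| = 5.
Verify: 5 ≥ 4? Yes ✓.

CD lower bound = 4, actual |A + B| = 5.


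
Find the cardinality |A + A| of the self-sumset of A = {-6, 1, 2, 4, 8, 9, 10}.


A + A = {a + a' : a, a' ∈ A}; |A| = 7.
General bounds: 2|A| - 1 ≤ |A + A| ≤ |A|(|A|+1)/2, i.e. 13 ≤ |A + A| ≤ 28.
Lower bound 2|A|-1 is attained iff A is an arithmetic progression.
Enumerate sums a + a' for a ≤ a' (symmetric, so this suffices):
a = -6: -6+-6=-12, -6+1=-5, -6+2=-4, -6+4=-2, -6+8=2, -6+9=3, -6+10=4
a = 1: 1+1=2, 1+2=3, 1+4=5, 1+8=9, 1+9=10, 1+10=11
a = 2: 2+2=4, 2+4=6, 2+8=10, 2+9=11, 2+10=12
a = 4: 4+4=8, 4+8=12, 4+9=13, 4+10=14
a = 8: 8+8=16, 8+9=17, 8+10=18
a = 9: 9+9=18, 9+10=19
a = 10: 10+10=20
Distinct sums: {-12, -5, -4, -2, 2, 3, 4, 5, 6, 8, 9, 10, 11, 12, 13, 14, 16, 17, 18, 19, 20}
|A + A| = 21

|A + A| = 21


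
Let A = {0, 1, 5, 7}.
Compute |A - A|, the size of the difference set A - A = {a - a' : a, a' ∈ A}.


A - A = {a - a' : a, a' ∈ A}; |A| = 4.
Bounds: 2|A|-1 ≤ |A - A| ≤ |A|² - |A| + 1, i.e. 7 ≤ |A - A| ≤ 13.
Note: 0 ∈ A - A always (from a - a). The set is symmetric: if d ∈ A - A then -d ∈ A - A.
Enumerate nonzero differences d = a - a' with a > a' (then include -d):
Positive differences: {1, 2, 4, 5, 6, 7}
Full difference set: {0} ∪ (positive diffs) ∪ (negative diffs).
|A - A| = 1 + 2·6 = 13 (matches direct enumeration: 13).

|A - A| = 13


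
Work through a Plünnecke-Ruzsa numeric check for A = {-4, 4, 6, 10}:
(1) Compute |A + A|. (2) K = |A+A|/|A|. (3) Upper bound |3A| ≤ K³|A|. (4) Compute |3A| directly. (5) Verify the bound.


|A| = 4.
Step 1: Compute A + A by enumerating all 16 pairs.
A + A = {-8, 0, 2, 6, 8, 10, 12, 14, 16, 20}, so |A + A| = 10.
Step 2: Doubling constant K = |A + A|/|A| = 10/4 = 10/4 ≈ 2.5000.
Step 3: Plünnecke-Ruzsa gives |3A| ≤ K³·|A| = (2.5000)³ · 4 ≈ 62.5000.
Step 4: Compute 3A = A + A + A directly by enumerating all triples (a,b,c) ∈ A³; |3A| = 17.
Step 5: Check 17 ≤ 62.5000? Yes ✓.

K = 10/4, Plünnecke-Ruzsa bound K³|A| ≈ 62.5000, |3A| = 17, inequality holds.


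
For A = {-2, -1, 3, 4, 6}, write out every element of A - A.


A - A = {a - a' : a, a' ∈ A}.
Compute a - a' for each ordered pair (a, a'):
a = -2: -2--2=0, -2--1=-1, -2-3=-5, -2-4=-6, -2-6=-8
a = -1: -1--2=1, -1--1=0, -1-3=-4, -1-4=-5, -1-6=-7
a = 3: 3--2=5, 3--1=4, 3-3=0, 3-4=-1, 3-6=-3
a = 4: 4--2=6, 4--1=5, 4-3=1, 4-4=0, 4-6=-2
a = 6: 6--2=8, 6--1=7, 6-3=3, 6-4=2, 6-6=0
Collecting distinct values (and noting 0 appears from a-a):
A - A = {-8, -7, -6, -5, -4, -3, -2, -1, 0, 1, 2, 3, 4, 5, 6, 7, 8}
|A - A| = 17

A - A = {-8, -7, -6, -5, -4, -3, -2, -1, 0, 1, 2, 3, 4, 5, 6, 7, 8}


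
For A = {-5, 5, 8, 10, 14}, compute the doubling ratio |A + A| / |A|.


|A| = 5.
Compute A + A by enumerating all 25 pairs.
A + A = {-10, 0, 3, 5, 9, 10, 13, 15, 16, 18, 19, 20, 22, 24, 28}, so |A + A| = 15.
K = |A + A| / |A| = 15/5 = 3/1 ≈ 3.0000.
Reference: AP of size 5 gives K = 9/5 ≈ 1.8000; a fully generic set of size 5 gives K ≈ 3.0000.

|A| = 5, |A + A| = 15, K = 15/5 = 3/1.


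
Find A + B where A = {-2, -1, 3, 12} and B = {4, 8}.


A + B = {a + b : a ∈ A, b ∈ B}.
Enumerate all |A|·|B| = 4·2 = 8 pairs (a, b) and collect distinct sums.
a = -2: -2+4=2, -2+8=6
a = -1: -1+4=3, -1+8=7
a = 3: 3+4=7, 3+8=11
a = 12: 12+4=16, 12+8=20
Collecting distinct sums: A + B = {2, 3, 6, 7, 11, 16, 20}
|A + B| = 7

A + B = {2, 3, 6, 7, 11, 16, 20}


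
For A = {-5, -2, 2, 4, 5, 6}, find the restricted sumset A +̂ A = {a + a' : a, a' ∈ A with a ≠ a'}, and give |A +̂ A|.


Restricted sumset: A +̂ A = {a + a' : a ∈ A, a' ∈ A, a ≠ a'}.
Equivalently, take A + A and drop any sum 2a that is achievable ONLY as a + a for a ∈ A (i.e. sums representable only with equal summands).
Enumerate pairs (a, a') with a < a' (symmetric, so each unordered pair gives one sum; this covers all a ≠ a'):
  -5 + -2 = -7
  -5 + 2 = -3
  -5 + 4 = -1
  -5 + 5 = 0
  -5 + 6 = 1
  -2 + 2 = 0
  -2 + 4 = 2
  -2 + 5 = 3
  -2 + 6 = 4
  2 + 4 = 6
  2 + 5 = 7
  2 + 6 = 8
  4 + 5 = 9
  4 + 6 = 10
  5 + 6 = 11
Collected distinct sums: {-7, -3, -1, 0, 1, 2, 3, 4, 6, 7, 8, 9, 10, 11}
|A +̂ A| = 14
(Reference bound: |A +̂ A| ≥ 2|A| - 3 for |A| ≥ 2, with |A| = 6 giving ≥ 9.)

|A +̂ A| = 14


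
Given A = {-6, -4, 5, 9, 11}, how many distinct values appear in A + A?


A + A = {a + a' : a, a' ∈ A}; |A| = 5.
General bounds: 2|A| - 1 ≤ |A + A| ≤ |A|(|A|+1)/2, i.e. 9 ≤ |A + A| ≤ 15.
Lower bound 2|A|-1 is attained iff A is an arithmetic progression.
Enumerate sums a + a' for a ≤ a' (symmetric, so this suffices):
a = -6: -6+-6=-12, -6+-4=-10, -6+5=-1, -6+9=3, -6+11=5
a = -4: -4+-4=-8, -4+5=1, -4+9=5, -4+11=7
a = 5: 5+5=10, 5+9=14, 5+11=16
a = 9: 9+9=18, 9+11=20
a = 11: 11+11=22
Distinct sums: {-12, -10, -8, -1, 1, 3, 5, 7, 10, 14, 16, 18, 20, 22}
|A + A| = 14

|A + A| = 14


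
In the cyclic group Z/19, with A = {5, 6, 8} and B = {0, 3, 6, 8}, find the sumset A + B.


Work in Z/19Z: reduce every sum a + b modulo 19.
Enumerate all 12 pairs:
a = 5: 5+0=5, 5+3=8, 5+6=11, 5+8=13
a = 6: 6+0=6, 6+3=9, 6+6=12, 6+8=14
a = 8: 8+0=8, 8+3=11, 8+6=14, 8+8=16
Distinct residues collected: {5, 6, 8, 9, 11, 12, 13, 14, 16}
|A + B| = 9 (out of 19 total residues).

A + B = {5, 6, 8, 9, 11, 12, 13, 14, 16}
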